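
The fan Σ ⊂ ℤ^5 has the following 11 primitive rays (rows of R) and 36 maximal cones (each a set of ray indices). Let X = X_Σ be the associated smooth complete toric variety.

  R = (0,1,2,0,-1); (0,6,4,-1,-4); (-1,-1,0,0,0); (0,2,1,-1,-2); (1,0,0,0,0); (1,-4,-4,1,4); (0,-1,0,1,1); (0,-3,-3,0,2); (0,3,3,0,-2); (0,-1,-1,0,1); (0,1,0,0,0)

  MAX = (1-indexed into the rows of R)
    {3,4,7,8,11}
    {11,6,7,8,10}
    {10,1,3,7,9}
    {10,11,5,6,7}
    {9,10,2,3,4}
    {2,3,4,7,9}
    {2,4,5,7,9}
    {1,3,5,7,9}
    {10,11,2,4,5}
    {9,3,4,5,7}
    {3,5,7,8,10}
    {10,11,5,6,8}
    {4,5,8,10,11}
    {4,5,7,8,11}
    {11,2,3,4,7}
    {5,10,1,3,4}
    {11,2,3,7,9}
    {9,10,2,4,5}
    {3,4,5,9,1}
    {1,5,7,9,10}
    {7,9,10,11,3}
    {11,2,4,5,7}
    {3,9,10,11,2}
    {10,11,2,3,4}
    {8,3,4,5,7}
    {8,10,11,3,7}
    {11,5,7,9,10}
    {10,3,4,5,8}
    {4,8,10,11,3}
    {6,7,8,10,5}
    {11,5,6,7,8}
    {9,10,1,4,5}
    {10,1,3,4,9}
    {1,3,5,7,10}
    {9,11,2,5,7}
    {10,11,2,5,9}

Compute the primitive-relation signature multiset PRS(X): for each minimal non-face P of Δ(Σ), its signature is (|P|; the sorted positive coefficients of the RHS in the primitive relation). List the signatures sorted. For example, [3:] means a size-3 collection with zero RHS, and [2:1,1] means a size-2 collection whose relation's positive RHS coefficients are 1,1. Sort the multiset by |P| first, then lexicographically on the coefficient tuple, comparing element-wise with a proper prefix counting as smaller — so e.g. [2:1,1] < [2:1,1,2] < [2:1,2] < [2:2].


The 18 primitive collections of Σ (r=11, n=5):

  P={8,9}:  v_{8} + v_{9} = 0  ⟹  sig = [2:]
  P={1,11}:  v_{1} + v_{11} = v_{9} + v_{10}  ⟹  sig = [2:1,1]
  P={2,8}:  v_{2} + v_{8} = v_{4} + v_{11}  ⟹  sig = [2:1,1]
  P={1,8}:  v_{1} + v_{8} = v_{3} + v_{5} + v_{10}  ⟹  sig = [2:1,1,1]
  P={3,6}:  v_{3} + v_{6} = v_{7} + v_{8} + v_{10}  ⟹  sig = [2:1,1,1]
  P={4,6}:  v_{4} + v_{6} = v_{5} + v_{8} + v_{11}  ⟹  sig = [2:1,1,1]
  P={6,9}:  v_{6} + v_{9} = v_{5} + v_{7} + v_{10} + v_{11}  ⟹  sig = [2:1,1,1,1]
  P={1,2}:  v_{1} + v_{2} = v_{4} + 2·v_{9} + v_{10}  ⟹  sig = [2:1,1,2]
  P={1,6}:  v_{1} + v_{6} = v_{5} + v_{7} + 2·v_{10}  ⟹  sig = [2:1,1,2]
  P={2,6}:  v_{2} + v_{6} = v_{5} + 2·v_{11}  ⟹  sig = [2:1,2]
  P={3,5,11}:  v_{3} + v_{5} + v_{11} = 0  ⟹  sig = [3:]
  P={4,7,10}:  v_{4} + v_{7} + v_{10} = 0  ⟹  sig = [3:]
  P={4,9,11}:  v_{4} + v_{9} + v_{11} = v_{2}  ⟹  sig = [3:1]
  P={2,3,5}:  v_{2} + v_{3} + v_{5} = v_{4} + v_{9}  ⟹  sig = [3:1,1]
  P={2,7,10}:  v_{2} + v_{7} + v_{10} = v_{9} + v_{11}  ⟹  sig = [3:1,1]
  P={1,4,7}:  v_{1} + v_{4} + v_{7} = v_{3} + v_{5} + v_{9}  ⟹  sig = [3:1,1,1]
  P={3,5,9,10}:  v_{3} + v_{5} + v_{9} + v_{10} = v_{1}  ⟹  sig = [4:1]
  P={5,7,8,10,11}:  v_{5} + v_{7} + v_{8} + v_{10} + v_{11} = v_{6}  ⟹  sig = [5:1]

Signatures (|P|; sorted positive RHS coefficients), sorted:
[[2:], [2:1,1], [2:1,1], [2:1,1,1], [2:1,1,1], [2:1,1,1], [2:1,1,1,1], [2:1,1,2], [2:1,1,2], [2:1,2], [3:], [3:], [3:1], [3:1,1], [3:1,1], [3:1,1,1], [4:1], [5:1]]


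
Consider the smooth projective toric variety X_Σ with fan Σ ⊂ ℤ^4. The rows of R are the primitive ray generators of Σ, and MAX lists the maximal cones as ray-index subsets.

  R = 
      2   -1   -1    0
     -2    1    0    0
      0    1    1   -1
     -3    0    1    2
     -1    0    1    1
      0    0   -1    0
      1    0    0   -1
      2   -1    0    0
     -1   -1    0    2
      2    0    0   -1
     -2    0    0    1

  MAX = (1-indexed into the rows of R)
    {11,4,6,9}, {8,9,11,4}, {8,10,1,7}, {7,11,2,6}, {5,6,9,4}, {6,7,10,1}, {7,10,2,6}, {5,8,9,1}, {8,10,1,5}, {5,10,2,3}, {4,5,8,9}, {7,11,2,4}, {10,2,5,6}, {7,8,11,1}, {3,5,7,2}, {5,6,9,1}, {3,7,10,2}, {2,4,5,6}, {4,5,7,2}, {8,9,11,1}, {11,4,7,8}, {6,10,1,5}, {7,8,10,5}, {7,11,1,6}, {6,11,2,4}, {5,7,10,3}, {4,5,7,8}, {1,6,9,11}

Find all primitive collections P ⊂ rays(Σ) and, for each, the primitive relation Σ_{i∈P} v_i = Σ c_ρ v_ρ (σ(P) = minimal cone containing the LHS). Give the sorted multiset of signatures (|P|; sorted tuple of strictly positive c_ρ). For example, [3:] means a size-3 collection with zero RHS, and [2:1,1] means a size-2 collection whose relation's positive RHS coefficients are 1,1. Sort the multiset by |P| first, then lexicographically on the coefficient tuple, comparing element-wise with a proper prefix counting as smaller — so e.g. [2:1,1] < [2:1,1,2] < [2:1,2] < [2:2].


Minimal non-faces — 20 found among 11 rays, 28 max cones:

  P={2,8}:  v_{2} + v_{8} = 0  ⟹  sig = [2:]
  P={10,11}:  v_{10} + v_{11} = 0  ⟹  sig = [2:]
  P={1,2}:  v_{1} + v_{2} = v_{6}  ⟹  sig = [2:1]
  P={1,3}:  v_{1} + v_{3} = v_{10}  ⟹  sig = [2:1]
  P={1,4}:  v_{1} + v_{4} = v_{9}  ⟹  sig = [2:1]
  P={3,9}:  v_{3} + v_{9} = v_{5}  ⟹  sig = [2:1]
  P={4,10}:  v_{4} + v_{10} = v_{5}  ⟹  sig = [2:1]
  P={5,11}:  v_{5} + v_{11} = v_{4}  ⟹  sig = [2:1]
  P={6,8}:  v_{6} + v_{8} = v_{1}  ⟹  sig = [2:1]
  P={2,9}:  v_{2} + v_{9} = v_{4} + v_{6}  ⟹  sig = [2:1,1]
  P={3,6}:  v_{3} + v_{6} = v_{2} + v_{10}  ⟹  sig = [2:1,1]
  P={7,9}:  v_{7} + v_{9} = v_{8} + v_{11}  ⟹  sig = [2:1,1]
  P={9,10}:  v_{9} + v_{10} = v_{1} + v_{5}  ⟹  sig = [2:1,1]
  P={3,8}:  v_{3} + v_{8} = v_{5} + v_{7} + v_{10}  ⟹  sig = [2:1,1,1]
  P={3,11}:  v_{3} + v_{11} = v_{2} + v_{5} + v_{7}  ⟹  sig = [2:1,1,1]
  P={3,4}:  v_{3} + v_{4} = v_{2} + 2·v_{5} + v_{7}  ⟹  sig = [2:1,1,2]
  P={5,6,7}:  v_{5} + v_{6} + v_{7} = 0  ⟹  sig = [3:]
  P={1,5,7}:  v_{1} + v_{5} + v_{7} = v_{8}  ⟹  sig = [3:1]
  P={4,6,7}:  v_{4} + v_{6} + v_{7} = v_{11}  ⟹  sig = [3:1]
  P={2,5,7,10}:  v_{2} + v_{5} + v_{7} + v_{10} = v_{3}  ⟹  sig = [4:1]

Signatures (|P|; sorted positive RHS coefficients), sorted:
    [2:]
    [2:]
    [2:1]
    [2:1]
    [2:1]
    [2:1]
    [2:1]
    [2:1]
    [2:1]
    [2:1,1]
    [2:1,1]
    [2:1,1]
    [2:1,1]
    [2:1,1,1]
    [2:1,1,1]
    [2:1,1,2]
    [3:]
    [3:1]
    [3:1]
    [4:1]


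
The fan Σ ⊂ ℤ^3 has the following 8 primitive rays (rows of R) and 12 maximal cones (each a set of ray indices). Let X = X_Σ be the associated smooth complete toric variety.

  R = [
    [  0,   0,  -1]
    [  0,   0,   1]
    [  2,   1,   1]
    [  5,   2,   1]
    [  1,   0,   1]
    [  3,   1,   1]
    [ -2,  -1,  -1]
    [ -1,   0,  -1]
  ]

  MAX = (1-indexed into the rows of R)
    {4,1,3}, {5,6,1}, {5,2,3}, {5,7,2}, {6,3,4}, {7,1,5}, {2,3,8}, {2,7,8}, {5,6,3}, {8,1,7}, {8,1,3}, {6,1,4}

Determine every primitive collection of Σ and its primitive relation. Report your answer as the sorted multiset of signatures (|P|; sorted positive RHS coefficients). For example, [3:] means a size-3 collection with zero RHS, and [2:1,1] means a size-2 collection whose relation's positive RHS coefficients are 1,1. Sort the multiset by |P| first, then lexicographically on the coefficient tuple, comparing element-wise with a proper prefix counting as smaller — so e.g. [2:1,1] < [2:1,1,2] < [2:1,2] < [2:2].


The 12 primitive collections of Σ (r=8, n=3):

  P = {1,2}:  v_{1} + v_{2} = 0  ⟹  sig = [2:]
  P = {3,7}:  v_{3} + v_{7} = 0  ⟹  sig = [2:]
  P = {5,8}:  v_{5} + v_{8} = 0  ⟹  sig = [2:]
  P = {2,4}:  v_{2} + v_{4} = v_{3} + v_{6}  ⟹  sig = [2:1,1]
  P = {2,6}:  v_{2} + v_{6} = v_{3} + v_{5}  ⟹  sig = [2:1,1]
  P = {4,7}:  v_{4} + v_{7} = v_{1} + v_{6}  ⟹  sig = [2:1,1]
  P = {6,7}:  v_{6} + v_{7} = v_{1} + v_{5}  ⟹  sig = [2:1,1]
  P = {6,8}:  v_{6} + v_{8} = v_{1} + v_{3}  ⟹  sig = [2:1,1]
  P = {4,5}:  v_{4} + v_{5} = 2·v_{6}  ⟹  sig = [2:2]
  P = {4,8}:  v_{4} + v_{8} = 2·v_{1} + 2·v_{3}  ⟹  sig = [2:2,2]
  P = {1,3,5}:  v_{1} + v_{3} + v_{5} = v_{6}  ⟹  sig = [3:1]
  P = {1,3,6}:  v_{1} + v_{3} + v_{6} = v_{4}  ⟹  sig = [3:1]

Signatures (|P|; sorted positive RHS coefficients), sorted:
[[2:], [2:], [2:], [2:1,1], [2:1,1], [2:1,1], [2:1,1], [2:1,1], [2:2], [2:2,2], [3:1], [3:1]]


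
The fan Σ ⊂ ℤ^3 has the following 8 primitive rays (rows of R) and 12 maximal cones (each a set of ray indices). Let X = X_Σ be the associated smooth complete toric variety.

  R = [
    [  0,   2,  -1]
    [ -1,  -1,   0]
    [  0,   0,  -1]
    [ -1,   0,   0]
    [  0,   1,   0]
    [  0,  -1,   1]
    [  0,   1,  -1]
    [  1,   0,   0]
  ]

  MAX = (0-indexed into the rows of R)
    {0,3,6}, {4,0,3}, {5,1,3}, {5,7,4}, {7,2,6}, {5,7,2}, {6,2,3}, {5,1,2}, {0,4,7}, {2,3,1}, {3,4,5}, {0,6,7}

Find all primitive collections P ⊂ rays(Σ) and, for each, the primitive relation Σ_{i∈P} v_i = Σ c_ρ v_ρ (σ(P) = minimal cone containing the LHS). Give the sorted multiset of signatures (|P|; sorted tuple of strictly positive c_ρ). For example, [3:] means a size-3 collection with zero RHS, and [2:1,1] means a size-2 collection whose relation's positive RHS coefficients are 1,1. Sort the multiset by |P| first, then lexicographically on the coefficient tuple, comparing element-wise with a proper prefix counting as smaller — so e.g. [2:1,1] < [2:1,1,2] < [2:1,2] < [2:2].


|primitive collections| = 11. Relations:

  {3,7}:  v_{3} + v_{7} = 0  ⇒ sig = [2:]
  {5,6}:  v_{5} + v_{6} = 0  ⇒ sig = [2:]
  {0,5}:  v_{0} + v_{5} = v_{4}  ⇒ sig = [2:1]
  {1,4}:  v_{1} + v_{4} = v_{3}  ⇒ sig = [2:1]
  {2,4}:  v_{2} + v_{4} = v_{6}  ⇒ sig = [2:1]
  {4,6}:  v_{4} + v_{6} = v_{0}  ⇒ sig = [2:1]
  {0,1}:  v_{0} + v_{1} = v_{3} + v_{6}  ⇒ sig = [2:1,1]
  {1,6}:  v_{1} + v_{6} = v_{2} + v_{3}  ⇒ sig = [2:1,1]
  {1,7}:  v_{1} + v_{7} = v_{2} + v_{5}  ⇒ sig = [2:1,1]
  {0,2}:  v_{0} + v_{2} = 2·v_{6}  ⇒ sig = [2:2]
  {2,3,5}:  v_{2} + v_{3} + v_{5} = v_{1}  ⇒ sig = [3:1]

Signatures (|P|; sorted positive RHS coefficients), sorted:
[[2:], [2:], [2:1], [2:1], [2:1], [2:1], [2:1,1], [2:1,1], [2:1,1], [2:2], [3:1]]


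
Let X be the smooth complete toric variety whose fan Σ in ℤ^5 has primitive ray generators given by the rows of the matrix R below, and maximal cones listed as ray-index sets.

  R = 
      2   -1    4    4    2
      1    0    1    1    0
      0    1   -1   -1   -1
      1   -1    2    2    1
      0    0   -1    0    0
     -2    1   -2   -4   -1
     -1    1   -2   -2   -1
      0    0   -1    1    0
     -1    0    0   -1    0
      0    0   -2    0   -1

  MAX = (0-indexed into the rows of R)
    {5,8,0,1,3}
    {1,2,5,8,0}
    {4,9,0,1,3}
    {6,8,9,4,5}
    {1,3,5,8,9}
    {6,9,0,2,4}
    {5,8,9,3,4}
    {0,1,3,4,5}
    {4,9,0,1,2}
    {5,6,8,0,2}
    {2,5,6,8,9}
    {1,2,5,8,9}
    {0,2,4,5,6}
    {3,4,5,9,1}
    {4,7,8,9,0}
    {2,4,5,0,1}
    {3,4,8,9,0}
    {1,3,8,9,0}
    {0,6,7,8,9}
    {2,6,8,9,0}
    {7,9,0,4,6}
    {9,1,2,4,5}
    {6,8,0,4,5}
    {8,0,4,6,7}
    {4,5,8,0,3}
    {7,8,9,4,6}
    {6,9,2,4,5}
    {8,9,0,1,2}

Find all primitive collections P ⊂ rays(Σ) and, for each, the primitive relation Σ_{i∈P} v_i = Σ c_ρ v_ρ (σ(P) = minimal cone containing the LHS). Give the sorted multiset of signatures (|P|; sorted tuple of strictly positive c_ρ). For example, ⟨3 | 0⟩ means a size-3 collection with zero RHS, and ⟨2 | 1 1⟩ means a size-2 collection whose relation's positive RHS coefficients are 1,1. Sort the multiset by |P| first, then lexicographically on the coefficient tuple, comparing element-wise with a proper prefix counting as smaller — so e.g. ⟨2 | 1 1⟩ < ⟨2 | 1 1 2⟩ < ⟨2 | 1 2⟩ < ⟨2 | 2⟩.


11 collections generate NE(X_Σ); each relation:

  • {3,6}:  v_{3} + v_{6} = 0  ⇒ sig = ⟨2 | 0⟩
  • {1,6}:  v_{1} + v_{6} = v_{2}  ⇒ sig = ⟨2 | 1⟩
  • {2,3}:  v_{2} + v_{3} = v_{1}  ⇒ sig = ⟨2 | 1⟩
  • {1,7}:  v_{1} + v_{7} = v_{0} + v_{6} + v_{9}  ⇒ sig = ⟨2 | 1 1 1⟩
  • {5,7}:  v_{5} + v_{7} = v_{4} + v_{6} + v_{8}  ⇒ sig = ⟨2 | 1 1 1⟩
  • {3,7}:  v_{3} + v_{7} = v_{0} + v_{4} + v_{8} + v_{9}  ⇒ sig = ⟨2 | 1 1 1 1⟩
  • {2,7}:  v_{2} + v_{7} = v_{0} + 2·v_{6} + v_{9}  ⇒ sig = ⟨2 | 1 1 2⟩
  • {0,5,9}:  v_{0} + v_{5} + v_{9} = 0  ⇒ sig = ⟨3 | 0⟩
  • {1,4,8}:  v_{1} + v_{4} + v_{8} = 0  ⇒ sig = ⟨3 | 0⟩
  • {2,4,8}:  v_{2} + v_{4} + v_{8} = v_{6}  ⇒ sig = ⟨3 | 1⟩
  • {0,4,6,8,9}:  v_{0} + v_{4} + v_{6} + v_{8} + v_{9} = v_{7}  ⇒ sig = ⟨5 | 1⟩

so the primitive-relation signature multiset is
    ⟨2 | 0⟩
    ⟨2 | 1⟩
    ⟨2 | 1⟩
    ⟨2 | 1 1 1⟩
    ⟨2 | 1 1 1⟩
    ⟨2 | 1 1 1 1⟩
    ⟨2 | 1 1 2⟩
    ⟨3 | 0⟩
    ⟨3 | 0⟩
    ⟨3 | 1⟩
    ⟨5 | 1⟩


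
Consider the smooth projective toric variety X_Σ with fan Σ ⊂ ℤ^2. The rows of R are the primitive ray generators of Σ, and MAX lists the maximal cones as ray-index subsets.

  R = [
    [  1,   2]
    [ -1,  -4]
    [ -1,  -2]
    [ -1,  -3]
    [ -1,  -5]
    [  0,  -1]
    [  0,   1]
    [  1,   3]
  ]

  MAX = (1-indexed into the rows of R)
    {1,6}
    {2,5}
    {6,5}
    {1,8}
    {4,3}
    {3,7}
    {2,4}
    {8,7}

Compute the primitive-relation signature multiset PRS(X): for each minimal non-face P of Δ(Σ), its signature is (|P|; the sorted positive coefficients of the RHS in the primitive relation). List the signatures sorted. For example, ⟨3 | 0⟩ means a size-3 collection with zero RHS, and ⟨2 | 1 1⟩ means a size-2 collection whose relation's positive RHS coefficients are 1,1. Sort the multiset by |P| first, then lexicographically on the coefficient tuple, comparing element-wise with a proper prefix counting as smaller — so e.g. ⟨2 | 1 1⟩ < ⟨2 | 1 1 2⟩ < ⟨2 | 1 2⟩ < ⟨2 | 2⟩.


20 collections generate NE(X_Σ); each relation:

  • {1,3}:  v_{1} + v_{3} = 0  →  sig = ⟨2 | 0⟩
  • {4,8}:  v_{4} + v_{8} = 0  →  sig = ⟨2 | 0⟩
  • {6,7}:  v_{6} + v_{7} = 0  →  sig = ⟨2 | 0⟩
  • {1,4}:  v_{1} + v_{4} = v_{6}  →  sig = ⟨2 | 1⟩
  • {1,7}:  v_{1} + v_{7} = v_{8}  →  sig = ⟨2 | 1⟩
  • {2,6}:  v_{2} + v_{6} = v_{5}  →  sig = ⟨2 | 1⟩
  • {2,7}:  v_{2} + v_{7} = v_{4}  →  sig = ⟨2 | 1⟩
  • {2,8}:  v_{2} + v_{8} = v_{6}  →  sig = ⟨2 | 1⟩
  • {3,6}:  v_{3} + v_{6} = v_{4}  →  sig = ⟨2 | 1⟩
  • {3,8}:  v_{3} + v_{8} = v_{7}  →  sig = ⟨2 | 1⟩
  • {4,6}:  v_{4} + v_{6} = v_{2}  →  sig = ⟨2 | 1⟩
  • {4,7}:  v_{4} + v_{7} = v_{3}  →  sig = ⟨2 | 1⟩
  • {5,7}:  v_{5} + v_{7} = v_{2}  →  sig = ⟨2 | 1⟩
  • {6,8}:  v_{6} + v_{8} = v_{1}  →  sig = ⟨2 | 1⟩
  • {3,5}:  v_{3} + v_{5} = v_{2} + v_{4}  →  sig = ⟨2 | 1 1⟩
  • {1,2}:  v_{1} + v_{2} = 2·v_{6}  →  sig = ⟨2 | 2⟩
  • {2,3}:  v_{2} + v_{3} = 2·v_{4}  →  sig = ⟨2 | 2⟩
  • {4,5}:  v_{4} + v_{5} = 2·v_{2}  →  sig = ⟨2 | 2⟩
  • {5,8}:  v_{5} + v_{8} = 2·v_{6}  →  sig = ⟨2 | 2⟩
  • {1,5}:  v_{1} + v_{5} = 3·v_{6}  →  sig = ⟨2 | 3⟩

Signatures (|P|; sorted positive RHS coefficients), sorted:
{ ⟨2 | 0⟩ ×3,  ⟨2 | 1⟩ ×11,  ⟨2 | 1 1⟩,  ⟨2 | 2⟩ ×4,  ⟨2 | 3⟩ }


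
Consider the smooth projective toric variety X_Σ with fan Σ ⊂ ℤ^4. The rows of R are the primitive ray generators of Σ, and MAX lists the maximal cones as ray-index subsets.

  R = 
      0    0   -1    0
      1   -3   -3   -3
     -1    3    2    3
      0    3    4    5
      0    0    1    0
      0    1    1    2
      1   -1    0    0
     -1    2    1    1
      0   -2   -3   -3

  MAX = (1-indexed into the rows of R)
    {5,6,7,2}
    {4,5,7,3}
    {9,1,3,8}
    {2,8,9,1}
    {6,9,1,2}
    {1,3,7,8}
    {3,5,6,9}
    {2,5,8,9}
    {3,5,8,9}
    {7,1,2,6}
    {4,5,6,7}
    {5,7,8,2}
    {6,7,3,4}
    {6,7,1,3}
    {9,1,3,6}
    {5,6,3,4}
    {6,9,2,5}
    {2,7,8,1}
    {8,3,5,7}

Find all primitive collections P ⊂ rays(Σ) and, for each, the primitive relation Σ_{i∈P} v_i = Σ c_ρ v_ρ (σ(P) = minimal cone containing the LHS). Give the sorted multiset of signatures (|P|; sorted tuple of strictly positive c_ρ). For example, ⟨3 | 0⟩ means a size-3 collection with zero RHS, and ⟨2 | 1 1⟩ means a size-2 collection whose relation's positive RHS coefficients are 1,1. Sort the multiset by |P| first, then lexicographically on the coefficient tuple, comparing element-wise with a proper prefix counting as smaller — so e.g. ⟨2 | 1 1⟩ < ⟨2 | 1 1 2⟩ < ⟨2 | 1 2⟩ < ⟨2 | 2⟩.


The 9 primitive collections of Σ (r=9, n=4):

  {1,5}:  v_{1} + v_{5} = 0  →  sig = ⟨2 | 0⟩
  {2,3}:  v_{2} + v_{3} = v_{1}  →  sig = ⟨2 | 1⟩
  {4,9}:  v_{4} + v_{9} = v_{6}  →  sig = ⟨2 | 1⟩
  {6,8}:  v_{6} + v_{8} = v_{3}  →  sig = ⟨2 | 1⟩
  {7,9}:  v_{7} + v_{9} = v_{2}  →  sig = ⟨2 | 1⟩
  {2,4}:  v_{2} + v_{4} = v_{6} + v_{7}  →  sig = ⟨2 | 1 1⟩
  {1,4}:  v_{1} + v_{4} = v_{3} + v_{6} + v_{7}  →  sig = ⟨2 | 1 1 1⟩
  {4,8}:  v_{4} + v_{8} = 2·v_{3} + v_{5} + v_{7}  →  sig = ⟨2 | 1 1 2⟩
  {3,5,6,7}:  v_{3} + v_{5} + v_{6} + v_{7} = v_{4}  →  sig = ⟨4 | 1⟩

Sorted signature multiset PRS(X):
{ ⟨2 | 0⟩,  ⟨2 | 1⟩ ×4,  ⟨2 | 1 1⟩,  ⟨2 | 1 1 1⟩,  ⟨2 | 1 1 2⟩,  ⟨4 | 1⟩ }


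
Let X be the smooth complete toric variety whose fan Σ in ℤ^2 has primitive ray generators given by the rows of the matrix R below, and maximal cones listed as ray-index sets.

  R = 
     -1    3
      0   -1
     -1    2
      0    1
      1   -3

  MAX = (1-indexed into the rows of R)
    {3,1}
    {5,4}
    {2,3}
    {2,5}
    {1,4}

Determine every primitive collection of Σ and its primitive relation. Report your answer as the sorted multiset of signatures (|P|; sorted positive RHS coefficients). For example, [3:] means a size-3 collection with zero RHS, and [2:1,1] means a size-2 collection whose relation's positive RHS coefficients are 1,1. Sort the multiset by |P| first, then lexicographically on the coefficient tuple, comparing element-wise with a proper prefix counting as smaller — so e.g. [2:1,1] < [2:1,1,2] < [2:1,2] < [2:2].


|primitive collections| = 5. Relations:

  {1,5}:  v_{1} + v_{5} = 0 ; sig = [2:]
  {2,4}:  v_{2} + v_{4} = 0 ; sig = [2:]
  {1,2}:  v_{1} + v_{2} = v_{3} ; sig = [2:1]
  {3,4}:  v_{3} + v_{4} = v_{1} ; sig = [2:1]
  {3,5}:  v_{3} + v_{5} = v_{2} ; sig = [2:1]

Sorted signature multiset PRS(X):
[[2:], [2:], [2:1], [2:1], [2:1]]


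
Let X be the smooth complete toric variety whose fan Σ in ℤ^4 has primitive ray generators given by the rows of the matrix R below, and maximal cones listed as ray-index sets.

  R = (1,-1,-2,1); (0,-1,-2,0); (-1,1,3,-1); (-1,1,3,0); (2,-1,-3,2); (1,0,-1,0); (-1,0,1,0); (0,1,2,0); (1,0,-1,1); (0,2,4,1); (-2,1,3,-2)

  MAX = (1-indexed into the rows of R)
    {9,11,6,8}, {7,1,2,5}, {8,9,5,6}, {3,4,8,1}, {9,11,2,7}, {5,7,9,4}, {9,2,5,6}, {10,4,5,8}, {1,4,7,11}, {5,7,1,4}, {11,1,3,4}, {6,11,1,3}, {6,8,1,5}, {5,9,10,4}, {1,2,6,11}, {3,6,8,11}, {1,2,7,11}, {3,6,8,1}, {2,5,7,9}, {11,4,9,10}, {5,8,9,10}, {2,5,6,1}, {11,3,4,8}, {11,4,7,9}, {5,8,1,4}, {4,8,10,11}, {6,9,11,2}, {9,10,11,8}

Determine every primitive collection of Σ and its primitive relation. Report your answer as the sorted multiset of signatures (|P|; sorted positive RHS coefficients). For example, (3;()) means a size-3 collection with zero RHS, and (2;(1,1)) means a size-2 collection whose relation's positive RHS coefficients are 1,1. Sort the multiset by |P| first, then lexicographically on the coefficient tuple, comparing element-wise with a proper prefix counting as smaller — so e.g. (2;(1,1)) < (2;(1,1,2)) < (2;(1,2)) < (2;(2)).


18 minimal non-faces of Δ(Σ) (on 11 rays):

  • {2,8}:  v_{2} + v_{8} = 0 ; sig = (2;())
  • {5,11}:  v_{5} + v_{11} = 0 ; sig = (2;())
  • {6,7}:  v_{6} + v_{7} = 0 ; sig = (2;())
  • {1,9}:  v_{1} + v_{9} = v_{5} ; sig = (2;(1))
  • {2,4}:  v_{2} + v_{4} = v_{7} ; sig = (2;(1))
  • {3,9}:  v_{3} + v_{9} = v_{8} ; sig = (2;(1))
  • {4,6}:  v_{4} + v_{6} = v_{8} ; sig = (2;(1))
  • {7,8}:  v_{7} + v_{8} = v_{4} ; sig = (2;(1))
  • {2,3}:  v_{2} + v_{3} = v_{1} + v_{11} ; sig = (2;(1,1))
  • {2,10}:  v_{2} + v_{10} = v_{4} + v_{9} ; sig = (2;(1,1))
  • {3,5}:  v_{3} + v_{5} = v_{1} + v_{8} ; sig = (2;(1,1))
  • {1,10}:  v_{1} + v_{10} = v_{4} + v_{5} + v_{8} ; sig = (2;(1,1,1))
  • {3,7}:  v_{3} + v_{7} = v_{1} + v_{4} + v_{11} ; sig = (2;(1,1,1))
  • {3,10}:  v_{3} + v_{10} = v_{4} + 2·v_{8} ; sig = (2;(1,2))
  • {6,10}:  v_{6} + v_{10} = 2·v_{8} + v_{9} ; sig = (2;(1,2))
  • {7,10}:  v_{7} + v_{10} = 2·v_{4} + v_{9} ; sig = (2;(1,2))
  • {1,8,11}:  v_{1} + v_{8} + v_{11} = v_{3} ; sig = (3;(1))
  • {4,8,9}:  v_{4} + v_{8} + v_{9} = v_{10} ; sig = (3;(1))

Sorted signature multiset PRS(X):
    |P|=2: 16 collections, coeffs (), (), (), (1), (1), (1), (1), (1), (1,1), (1,1), (1,1), (1,1,1), (1,1,1), (1,2), (1,2), (1,2)
    |P|=3: 2 collections, coeffs (1), (1)


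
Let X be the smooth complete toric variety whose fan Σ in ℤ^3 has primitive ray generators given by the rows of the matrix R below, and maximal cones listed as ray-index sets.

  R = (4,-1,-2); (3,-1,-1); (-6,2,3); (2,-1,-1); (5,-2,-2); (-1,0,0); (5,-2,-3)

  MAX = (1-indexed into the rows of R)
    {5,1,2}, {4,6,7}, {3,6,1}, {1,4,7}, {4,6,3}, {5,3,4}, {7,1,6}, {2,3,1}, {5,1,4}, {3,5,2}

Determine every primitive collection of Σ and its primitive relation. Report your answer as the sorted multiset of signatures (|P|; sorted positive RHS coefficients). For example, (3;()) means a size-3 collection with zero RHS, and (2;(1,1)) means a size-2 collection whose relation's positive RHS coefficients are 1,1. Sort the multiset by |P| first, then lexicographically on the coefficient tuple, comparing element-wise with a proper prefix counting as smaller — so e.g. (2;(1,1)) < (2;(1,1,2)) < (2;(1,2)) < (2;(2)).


9 minimal non-faces of Δ(Σ) (on 7 rays):

  • {2,4}:  v_{2} + v_{4} = v_{5}  →  sig = (2;(1))
  • {2,6}:  v_{2} + v_{6} = v_{4}  →  sig = (2;(1))
  • {3,7}:  v_{3} + v_{7} = v_{6}  →  sig = (2;(1))
  • {2,7}:  v_{2} + v_{7} = v_{1} + 2·v_{4}  →  sig = (2;(1,2))
  • {5,7}:  v_{5} + v_{7} = v_{1} + 3·v_{4}  →  sig = (2;(1,3))
  • {5,6}:  v_{5} + v_{6} = 2·v_{4}  →  sig = (2;(2))
  • {1,3,4}:  v_{1} + v_{3} + v_{4} = 0  →  sig = (3;())
  • {1,3,5}:  v_{1} + v_{3} + v_{5} = v_{2}  →  sig = (3;(1))
  • {1,4,6}:  v_{1} + v_{4} + v_{6} = v_{7}  →  sig = (3;(1))

Sorted signature multiset PRS(X):
[(2;(1)), (2;(1)), (2;(1)), (2;(1,2)), (2;(1,3)), (2;(2)), (3;()), (3;(1)), (3;(1))]


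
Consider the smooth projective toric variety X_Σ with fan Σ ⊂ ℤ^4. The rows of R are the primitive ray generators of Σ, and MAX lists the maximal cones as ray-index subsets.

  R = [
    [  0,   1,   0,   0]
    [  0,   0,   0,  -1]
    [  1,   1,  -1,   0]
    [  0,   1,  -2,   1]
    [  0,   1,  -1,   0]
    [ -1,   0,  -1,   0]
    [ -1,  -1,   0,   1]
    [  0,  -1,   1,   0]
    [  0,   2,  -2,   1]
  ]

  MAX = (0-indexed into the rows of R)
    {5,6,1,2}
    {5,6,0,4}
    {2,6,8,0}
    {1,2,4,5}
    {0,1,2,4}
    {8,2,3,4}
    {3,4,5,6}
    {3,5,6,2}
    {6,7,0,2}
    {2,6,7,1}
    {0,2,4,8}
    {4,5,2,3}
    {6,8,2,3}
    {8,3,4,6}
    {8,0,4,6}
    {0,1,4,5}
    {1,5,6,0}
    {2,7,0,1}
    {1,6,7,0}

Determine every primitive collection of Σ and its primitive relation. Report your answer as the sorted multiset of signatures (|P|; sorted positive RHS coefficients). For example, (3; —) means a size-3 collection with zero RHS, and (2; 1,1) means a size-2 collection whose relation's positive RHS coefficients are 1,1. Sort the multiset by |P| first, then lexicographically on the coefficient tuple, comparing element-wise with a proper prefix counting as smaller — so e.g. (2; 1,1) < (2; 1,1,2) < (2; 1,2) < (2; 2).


12 minimal non-faces of Δ(Σ) (on 9 rays):

  • {4,7}:  v_{4} + v_{7} = 0 ; sig = (2; —)
  • {0,3}:  v_{0} + v_{3} = v_{8} ; sig = (2; 1)
  • {1,3}:  v_{1} + v_{3} = v_{2} + v_{5} ; sig = (2; 1,1)
  • {3,7}:  v_{3} + v_{7} = v_{2} + v_{6} ; sig = (2; 1,1)
  • {5,7}:  v_{5} + v_{7} = v_{1} + v_{6} ; sig = (2; 1,1)
  • {7,8}:  v_{7} + v_{8} = v_{0} + v_{2} + v_{6} ; sig = (2; 1,1,1)
  • {5,8}:  v_{5} + v_{8} = 3·v_{4} + v_{6} ; sig = (2; 1,3)
  • {1,8}:  v_{1} + v_{8} = 2·v_{4} ; sig = (2; 2)
  • {1,4,6}:  v_{1} + v_{4} + v_{6} = v_{5} ; sig = (3; 1)
  • {2,4,6}:  v_{2} + v_{4} + v_{6} = v_{3} ; sig = (3; 1)
  • {0,2,5}:  v_{0} + v_{2} + v_{5} = 2·v_{4} ; sig = (3; 2)
  • {0,1,2,6}:  v_{0} + v_{1} + v_{2} + v_{6} = v_{4} ; sig = (4; 1)

so the primitive-relation signature multiset is
    (2; —)
    (2; 1)
    (2; 1,1)
    (2; 1,1)
    (2; 1,1)
    (2; 1,1,1)
    (2; 1,3)
    (2; 2)
    (3; 1)
    (3; 1)
    (3; 2)
    (4; 1)


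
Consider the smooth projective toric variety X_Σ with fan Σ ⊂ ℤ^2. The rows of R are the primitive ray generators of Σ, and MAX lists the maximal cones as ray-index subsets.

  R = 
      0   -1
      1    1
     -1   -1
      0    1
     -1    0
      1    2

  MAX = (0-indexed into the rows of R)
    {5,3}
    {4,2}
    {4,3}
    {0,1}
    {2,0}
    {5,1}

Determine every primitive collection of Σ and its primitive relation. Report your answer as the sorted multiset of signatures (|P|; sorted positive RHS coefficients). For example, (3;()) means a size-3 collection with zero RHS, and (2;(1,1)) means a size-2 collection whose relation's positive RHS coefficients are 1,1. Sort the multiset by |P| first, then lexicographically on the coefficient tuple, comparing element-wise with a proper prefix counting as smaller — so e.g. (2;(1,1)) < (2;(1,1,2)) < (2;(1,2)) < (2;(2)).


The 9 primitive collections of Σ (r=6, n=2):

  P = {0,3}:  v_{0} + v_{3} = 0  →  sig = (2;())
  P = {1,2}:  v_{1} + v_{2} = 0  →  sig = (2;())
  P = {0,4}:  v_{0} + v_{4} = v_{2}  →  sig = (2;(1))
  P = {0,5}:  v_{0} + v_{5} = v_{1}  →  sig = (2;(1))
  P = {1,3}:  v_{1} + v_{3} = v_{5}  →  sig = (2;(1))
  P = {1,4}:  v_{1} + v_{4} = v_{3}  →  sig = (2;(1))
  P = {2,3}:  v_{2} + v_{3} = v_{4}  →  sig = (2;(1))
  P = {2,5}:  v_{2} + v_{5} = v_{3}  →  sig = (2;(1))
  P = {4,5}:  v_{4} + v_{5} = 2·v_{3}  →  sig = (2;(2))

Signatures (|P|; sorted positive RHS coefficients), sorted:
    |P|=2: 9 collections, coeffs (), (), (1), (1), (1), (1), (1), (1), (2)


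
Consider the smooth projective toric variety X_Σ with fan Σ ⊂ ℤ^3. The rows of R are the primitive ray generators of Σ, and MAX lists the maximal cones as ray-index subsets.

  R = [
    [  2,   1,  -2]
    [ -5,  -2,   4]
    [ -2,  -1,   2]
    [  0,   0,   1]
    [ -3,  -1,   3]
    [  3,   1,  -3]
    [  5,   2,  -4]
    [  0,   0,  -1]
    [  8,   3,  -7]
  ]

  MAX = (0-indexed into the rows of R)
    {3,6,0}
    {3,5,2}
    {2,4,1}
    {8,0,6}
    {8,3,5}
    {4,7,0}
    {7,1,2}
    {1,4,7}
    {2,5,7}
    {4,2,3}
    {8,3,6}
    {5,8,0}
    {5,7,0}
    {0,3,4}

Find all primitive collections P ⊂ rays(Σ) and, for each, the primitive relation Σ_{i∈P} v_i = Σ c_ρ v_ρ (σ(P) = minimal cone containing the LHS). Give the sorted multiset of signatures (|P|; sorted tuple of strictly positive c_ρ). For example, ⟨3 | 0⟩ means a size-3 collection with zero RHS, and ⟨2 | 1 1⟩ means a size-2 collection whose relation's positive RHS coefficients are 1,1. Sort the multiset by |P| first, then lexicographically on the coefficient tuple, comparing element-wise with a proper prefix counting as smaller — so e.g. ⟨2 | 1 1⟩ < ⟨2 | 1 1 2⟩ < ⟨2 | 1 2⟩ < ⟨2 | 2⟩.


Σ has 18 primitive collections:

  {0,2}:  v_{0} + v_{2} = 0  →  sig = ⟨2 | 0⟩
  {1,6}:  v_{1} + v_{6} = 0  →  sig = ⟨2 | 0⟩
  {3,7}:  v_{3} + v_{7} = 0  →  sig = ⟨2 | 0⟩
  {4,5}:  v_{4} + v_{5} = 0  →  sig = ⟨2 | 0⟩
  {1,8}:  v_{1} + v_{8} = v_{5}  →  sig = ⟨2 | 1⟩
  {4,8}:  v_{4} + v_{8} = v_{6}  →  sig = ⟨2 | 1⟩
  {5,6}:  v_{5} + v_{6} = v_{8}  →  sig = ⟨2 | 1⟩
  {0,1}:  v_{0} + v_{1} = v_{4} + v_{7}  →  sig = ⟨2 | 1 1⟩
  {1,3}:  v_{1} + v_{3} = v_{2} + v_{4}  →  sig = ⟨2 | 1 1⟩
  {1,5}:  v_{1} + v_{5} = v_{2} + v_{7}  →  sig = ⟨2 | 1 1⟩
  {2,6}:  v_{2} + v_{6} = v_{3} + v_{5}  →  sig = ⟨2 | 1 1⟩
  {4,6}:  v_{4} + v_{6} = v_{0} + v_{3}  →  sig = ⟨2 | 1 1⟩
  {6,7}:  v_{6} + v_{7} = v_{0} + v_{5}  →  sig = ⟨2 | 1 1⟩
  {2,8}:  v_{2} + v_{8} = v_{3} + 2·v_{5}  →  sig = ⟨2 | 1 2⟩
  {7,8}:  v_{7} + v_{8} = v_{0} + 2·v_{5}  →  sig = ⟨2 | 1 2⟩
  {0,3,5}:  v_{0} + v_{3} + v_{5} = v_{6}  →  sig = ⟨3 | 1⟩
  {2,4,7}:  v_{2} + v_{4} + v_{7} = v_{1}  →  sig = ⟨3 | 1⟩
  {0,3,8}:  v_{0} + v_{3} + v_{8} = 2·v_{6}  →  sig = ⟨3 | 2⟩

so the primitive-relation signature multiset is
[⟨2 | 0⟩, ⟨2 | 0⟩, ⟨2 | 0⟩, ⟨2 | 0⟩, ⟨2 | 1⟩, ⟨2 | 1⟩, ⟨2 | 1⟩, ⟨2 | 1 1⟩, ⟨2 | 1 1⟩, ⟨2 | 1 1⟩, ⟨2 | 1 1⟩, ⟨2 | 1 1⟩, ⟨2 | 1 1⟩, ⟨2 | 1 2⟩, ⟨2 | 1 2⟩, ⟨3 | 1⟩, ⟨3 | 1⟩, ⟨3 | 2⟩]


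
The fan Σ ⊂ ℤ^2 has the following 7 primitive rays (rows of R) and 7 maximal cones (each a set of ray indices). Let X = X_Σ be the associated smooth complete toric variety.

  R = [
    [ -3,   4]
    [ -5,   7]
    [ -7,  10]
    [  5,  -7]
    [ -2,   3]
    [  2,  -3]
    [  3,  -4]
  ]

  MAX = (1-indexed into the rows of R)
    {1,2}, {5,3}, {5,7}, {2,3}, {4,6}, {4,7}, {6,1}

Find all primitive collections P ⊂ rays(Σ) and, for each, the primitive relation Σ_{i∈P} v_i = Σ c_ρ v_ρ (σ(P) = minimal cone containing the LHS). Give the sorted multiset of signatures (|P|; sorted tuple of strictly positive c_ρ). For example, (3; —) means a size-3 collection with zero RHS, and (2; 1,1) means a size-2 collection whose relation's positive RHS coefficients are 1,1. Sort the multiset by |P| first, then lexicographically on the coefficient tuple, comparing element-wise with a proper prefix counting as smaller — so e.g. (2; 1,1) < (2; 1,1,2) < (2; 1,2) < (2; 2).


14 collections generate NE(X_Σ); each relation:

  P={1,7}:  v_{1} + v_{7} = 0 — sig = (2; —)
  P={2,4}:  v_{2} + v_{4} = 0 — sig = (2; —)
  P={5,6}:  v_{5} + v_{6} = 0 — sig = (2; —)
  P={1,4}:  v_{1} + v_{4} = v_{6} — sig = (2; 1)
  P={1,5}:  v_{1} + v_{5} = v_{2} — sig = (2; 1)
  P={2,5}:  v_{2} + v_{5} = v_{3} — sig = (2; 1)
  P={2,6}:  v_{2} + v_{6} = v_{1} — sig = (2; 1)
  P={2,7}:  v_{2} + v_{7} = v_{5} — sig = (2; 1)
  P={3,4}:  v_{3} + v_{4} = v_{5} — sig = (2; 1)
  P={3,6}:  v_{3} + v_{6} = v_{2} — sig = (2; 1)
  P={4,5}:  v_{4} + v_{5} = v_{7} — sig = (2; 1)
  P={6,7}:  v_{6} + v_{7} = v_{4} — sig = (2; 1)
  P={1,3}:  v_{1} + v_{3} = 2·v_{2} — sig = (2; 2)
  P={3,7}:  v_{3} + v_{7} = 2·v_{5} — sig = (2; 2)

Sorted signature multiset PRS(X):
[(2; —), (2; —), (2; —), (2; 1), (2; 1), (2; 1), (2; 1), (2; 1), (2; 1), (2; 1), (2; 1), (2; 1), (2; 2), (2; 2)]


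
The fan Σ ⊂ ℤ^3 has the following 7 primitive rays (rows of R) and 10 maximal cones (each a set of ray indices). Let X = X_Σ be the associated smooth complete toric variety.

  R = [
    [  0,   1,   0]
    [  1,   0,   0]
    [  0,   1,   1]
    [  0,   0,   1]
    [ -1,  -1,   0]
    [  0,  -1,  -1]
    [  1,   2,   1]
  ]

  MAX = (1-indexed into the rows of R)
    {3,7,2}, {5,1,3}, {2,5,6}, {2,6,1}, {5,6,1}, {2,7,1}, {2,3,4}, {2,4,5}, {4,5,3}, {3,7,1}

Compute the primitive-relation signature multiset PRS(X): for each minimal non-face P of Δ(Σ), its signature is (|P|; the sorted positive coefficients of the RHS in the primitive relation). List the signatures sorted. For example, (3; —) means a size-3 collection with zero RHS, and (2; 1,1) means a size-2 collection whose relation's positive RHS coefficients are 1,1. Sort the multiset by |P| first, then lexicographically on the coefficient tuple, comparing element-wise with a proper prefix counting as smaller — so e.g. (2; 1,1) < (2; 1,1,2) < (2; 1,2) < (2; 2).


Σ has 9 primitive collections:

  • {3,6}:  v_{3} + v_{6} = 0  ⟹  sig = (2; —)
  • {1,4}:  v_{1} + v_{4} = v_{3}  ⟹  sig = (2; 1)
  • {5,7}:  v_{5} + v_{7} = v_{3}  ⟹  sig = (2; 1)
  • {4,6}:  v_{4} + v_{6} = v_{2} + v_{5}  ⟹  sig = (2; 1,1)
  • {6,7}:  v_{6} + v_{7} = v_{1} + v_{2}  ⟹  sig = (2; 1,1)
  • {4,7}:  v_{4} + v_{7} = v_{2} + 2·v_{3}  ⟹  sig = (2; 1,2)
  • {1,2,5}:  v_{1} + v_{2} + v_{5} = 0  ⟹  sig = (3; —)
  • {1,2,3}:  v_{1} + v_{2} + v_{3} = v_{7}  ⟹  sig = (3; 1)
  • {2,3,5}:  v_{2} + v_{3} + v_{5} = v_{4}  ⟹  sig = (3; 1)

Sorted signature multiset PRS(X):
[(2; —), (2; 1), (2; 1), (2; 1,1), (2; 1,1), (2; 1,2), (3; —), (3; 1), (3; 1)]


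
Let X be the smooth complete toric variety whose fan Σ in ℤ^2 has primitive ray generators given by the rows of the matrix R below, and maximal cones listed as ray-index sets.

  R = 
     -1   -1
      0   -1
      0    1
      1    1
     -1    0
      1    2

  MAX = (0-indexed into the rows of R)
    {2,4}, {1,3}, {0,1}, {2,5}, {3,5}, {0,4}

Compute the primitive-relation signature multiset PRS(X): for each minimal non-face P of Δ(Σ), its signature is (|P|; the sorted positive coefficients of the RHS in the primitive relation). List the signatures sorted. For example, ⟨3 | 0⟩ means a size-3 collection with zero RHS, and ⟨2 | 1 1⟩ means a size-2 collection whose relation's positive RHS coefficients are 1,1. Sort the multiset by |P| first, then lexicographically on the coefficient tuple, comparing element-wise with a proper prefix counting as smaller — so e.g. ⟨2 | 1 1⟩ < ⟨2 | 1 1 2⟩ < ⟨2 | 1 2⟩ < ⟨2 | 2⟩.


Σ has 9 primitive collections:

  P = {0,3}:  v_{0} + v_{3} = 0  ⟹  sig = ⟨2 | 0⟩
  P = {1,2}:  v_{1} + v_{2} = 0  ⟹  sig = ⟨2 | 0⟩
  P = {0,2}:  v_{0} + v_{2} = v_{4}  ⟹  sig = ⟨2 | 1⟩
  P = {0,5}:  v_{0} + v_{5} = v_{2}  ⟹  sig = ⟨2 | 1⟩
  P = {1,4}:  v_{1} + v_{4} = v_{0}  ⟹  sig = ⟨2 | 1⟩
  P = {1,5}:  v_{1} + v_{5} = v_{3}  ⟹  sig = ⟨2 | 1⟩
  P = {2,3}:  v_{2} + v_{3} = v_{5}  ⟹  sig = ⟨2 | 1⟩
  P = {3,4}:  v_{3} + v_{4} = v_{2}  ⟹  sig = ⟨2 | 1⟩
  P = {4,5}:  v_{4} + v_{5} = 2·v_{2}  ⟹  sig = ⟨2 | 2⟩

Hence PRS(X_Σ) =
[⟨2 | 0⟩, ⟨2 | 0⟩, ⟨2 | 1⟩, ⟨2 | 1⟩, ⟨2 | 1⟩, ⟨2 | 1⟩, ⟨2 | 1⟩, ⟨2 | 1⟩, ⟨2 | 2⟩]


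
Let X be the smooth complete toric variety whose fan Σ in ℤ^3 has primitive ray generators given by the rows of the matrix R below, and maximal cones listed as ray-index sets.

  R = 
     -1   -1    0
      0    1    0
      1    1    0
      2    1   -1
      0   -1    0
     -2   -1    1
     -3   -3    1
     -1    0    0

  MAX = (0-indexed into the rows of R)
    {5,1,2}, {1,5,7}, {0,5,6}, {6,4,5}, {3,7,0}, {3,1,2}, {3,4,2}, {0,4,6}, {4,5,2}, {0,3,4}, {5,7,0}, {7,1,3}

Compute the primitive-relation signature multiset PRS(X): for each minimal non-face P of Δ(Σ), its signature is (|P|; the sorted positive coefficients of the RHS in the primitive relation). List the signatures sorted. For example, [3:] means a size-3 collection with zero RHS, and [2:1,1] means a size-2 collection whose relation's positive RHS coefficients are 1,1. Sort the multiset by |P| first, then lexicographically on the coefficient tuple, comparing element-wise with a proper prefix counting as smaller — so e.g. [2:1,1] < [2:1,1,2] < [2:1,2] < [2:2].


11 collections generate NE(X_Σ); each relation:

  {0,2}:  v_{0} + v_{2} = 0  ⟹  sig = [2:]
  {1,4}:  v_{1} + v_{4} = 0  ⟹  sig = [2:]
  {3,5}:  v_{3} + v_{5} = 0  ⟹  sig = [2:]
  {0,1}:  v_{0} + v_{1} = v_{7}  ⟹  sig = [2:1]
  {2,7}:  v_{2} + v_{7} = v_{1}  ⟹  sig = [2:1]
  {4,7}:  v_{4} + v_{7} = v_{0}  ⟹  sig = [2:1]
  {1,6}:  v_{1} + v_{6} = v_{0} + v_{5}  ⟹  sig = [2:1,1]
  {2,6}:  v_{2} + v_{6} = v_{4} + v_{5}  ⟹  sig = [2:1,1]
  {3,6}:  v_{3} + v_{6} = v_{0} + v_{4}  ⟹  sig = [2:1,1]
  {6,7}:  v_{6} + v_{7} = 2·v_{0} + v_{5}  ⟹  sig = [2:1,2]
  {0,4,5}:  v_{0} + v_{4} + v_{5} = v_{6}  ⟹  sig = [3:1]

so the primitive-relation signature multiset is
    [2:]
    [2:]
    [2:]
    [2:1]
    [2:1]
    [2:1]
    [2:1,1]
    [2:1,1]
    [2:1,1]
    [2:1,2]
    [3:1]


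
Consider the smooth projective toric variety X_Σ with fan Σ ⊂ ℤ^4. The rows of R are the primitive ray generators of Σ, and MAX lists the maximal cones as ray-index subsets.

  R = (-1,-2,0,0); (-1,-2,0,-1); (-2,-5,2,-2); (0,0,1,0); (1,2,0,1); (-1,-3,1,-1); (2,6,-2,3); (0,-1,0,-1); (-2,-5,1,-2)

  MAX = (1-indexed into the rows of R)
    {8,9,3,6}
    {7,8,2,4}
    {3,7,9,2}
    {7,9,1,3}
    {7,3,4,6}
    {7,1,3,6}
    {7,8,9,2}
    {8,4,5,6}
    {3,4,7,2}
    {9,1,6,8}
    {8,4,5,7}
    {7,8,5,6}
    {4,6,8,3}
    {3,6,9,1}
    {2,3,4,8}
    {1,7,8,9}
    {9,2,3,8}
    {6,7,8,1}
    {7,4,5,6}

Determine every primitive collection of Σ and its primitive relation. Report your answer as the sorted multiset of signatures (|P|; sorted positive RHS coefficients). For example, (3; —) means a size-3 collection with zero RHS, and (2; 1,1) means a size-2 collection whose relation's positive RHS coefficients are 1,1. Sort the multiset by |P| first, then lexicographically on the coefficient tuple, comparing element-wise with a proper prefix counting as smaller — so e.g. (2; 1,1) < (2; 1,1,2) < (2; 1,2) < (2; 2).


12 minimal non-faces of Δ(Σ) (on 9 rays):

  • {2,5}:  v_{2} + v_{5} = 0  ⇒ sig = (2; —)
  • {2,6}:  v_{2} + v_{6} = v_{9}  ⇒ sig = (2; 1)
  • {4,9}:  v_{4} + v_{9} = v_{3}  ⇒ sig = (2; 1)
  • {5,9}:  v_{5} + v_{9} = v_{6}  ⇒ sig = (2; 1)
  • {3,5}:  v_{3} + v_{5} = v_{4} + v_{6}  ⇒ sig = (2; 1,1)
  • {1,4}:  v_{1} + v_{4} = v_{3} + v_{6} + v_{7}  ⇒ sig = (2; 1,1,1)
  • {1,2}:  v_{1} + v_{2} = v_{7} + 2·v_{9}  ⇒ sig = (2; 1,2)
  • {1,5}:  v_{1} + v_{5} = 2·v_{6} + v_{7}  ⇒ sig = (2; 1,2)
  • {3,7,8}:  v_{3} + v_{7} + v_{8} = 0  ⇒ sig = (3; —)
  • {6,7,9}:  v_{6} + v_{7} + v_{9} = v_{1}  ⇒ sig = (3; 1)
  • {1,3,8}:  v_{1} + v_{3} + v_{8} = v_{6} + v_{9}  ⇒ sig = (3; 1,1)
  • {4,6,7,8}:  v_{4} + v_{6} + v_{7} + v_{8} = v_{5}  ⇒ sig = (4; 1)

so the primitive-relation signature multiset is
[(2; —), (2; 1), (2; 1), (2; 1), (2; 1,1), (2; 1,1,1), (2; 1,2), (2; 1,2), (3; —), (3; 1), (3; 1,1), (4; 1)]


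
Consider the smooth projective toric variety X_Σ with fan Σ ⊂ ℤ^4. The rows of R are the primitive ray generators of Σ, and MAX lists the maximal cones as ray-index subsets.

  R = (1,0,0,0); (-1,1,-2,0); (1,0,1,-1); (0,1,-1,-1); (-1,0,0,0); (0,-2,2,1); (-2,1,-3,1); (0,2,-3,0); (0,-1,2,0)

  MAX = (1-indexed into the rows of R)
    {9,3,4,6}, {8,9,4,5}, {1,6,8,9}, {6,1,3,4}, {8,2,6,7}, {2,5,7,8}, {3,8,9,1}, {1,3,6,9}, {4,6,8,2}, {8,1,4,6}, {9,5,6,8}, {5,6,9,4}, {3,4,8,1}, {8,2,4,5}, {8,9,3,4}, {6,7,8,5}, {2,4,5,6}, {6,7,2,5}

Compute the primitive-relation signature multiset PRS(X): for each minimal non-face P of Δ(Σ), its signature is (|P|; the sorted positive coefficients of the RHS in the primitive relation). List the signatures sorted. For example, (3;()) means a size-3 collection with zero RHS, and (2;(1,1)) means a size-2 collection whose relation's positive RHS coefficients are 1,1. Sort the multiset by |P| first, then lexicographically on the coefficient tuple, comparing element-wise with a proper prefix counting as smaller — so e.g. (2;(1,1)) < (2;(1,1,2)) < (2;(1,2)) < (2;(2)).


Δ(Σ) — 9 vertices, 14 min non-faces:

  • {1,5}:  v_{1} + v_{5} = 0  ⇒ sig = (2;())
  • {2,3}:  v_{2} + v_{3} = v_{4}  ⇒ sig = (2;(1))
  • {2,9}:  v_{2} + v_{9} = v_{5}  ⇒ sig = (2;(1))
  • {3,7}:  v_{3} + v_{7} = v_{2}  ⇒ sig = (2;(1))
  • {3,5}:  v_{3} + v_{5} = v_{4} + v_{9}  ⇒ sig = (2;(1,1))
  • {1,2}:  v_{1} + v_{2} = v_{4} + v_{6} + v_{8}  ⇒ sig = (2;(1,1,1))
  • {1,7}:  v_{1} + v_{7} = v_{2} + v_{6} + v_{8}  ⇒ sig = (2;(1,1,1))
  • {7,9}:  v_{7} + v_{9} = 2·v_{5} + v_{6} + v_{8}  ⇒ sig = (2;(1,1,2))
  • {4,7}:  v_{4} + v_{7} = 2·v_{2}  ⇒ sig = (2;(2))
  • {1,4,9}:  v_{1} + v_{4} + v_{9} = v_{3}  ⇒ sig = (3;(1))
  • {3,6,8}:  v_{3} + v_{6} + v_{8} = v_{1}  ⇒ sig = (3;(1))
  • {4,6,8,9}:  v_{4} + v_{6} + v_{8} + v_{9} = 0  ⇒ sig = (4;())
  • {2,5,6,8}:  v_{2} + v_{5} + v_{6} + v_{8} = v_{7}  ⇒ sig = (4;(1))
  • {4,5,6,8}:  v_{4} + v_{5} + v_{6} + v_{8} = v_{2}  ⇒ sig = (4;(1))

Sorted signature multiset PRS(X):
[(2;()), (2;(1)), (2;(1)), (2;(1)), (2;(1,1)), (2;(1,1,1)), (2;(1,1,1)), (2;(1,1,2)), (2;(2)), (3;(1)), (3;(1)), (4;()), (4;(1)), (4;(1))]


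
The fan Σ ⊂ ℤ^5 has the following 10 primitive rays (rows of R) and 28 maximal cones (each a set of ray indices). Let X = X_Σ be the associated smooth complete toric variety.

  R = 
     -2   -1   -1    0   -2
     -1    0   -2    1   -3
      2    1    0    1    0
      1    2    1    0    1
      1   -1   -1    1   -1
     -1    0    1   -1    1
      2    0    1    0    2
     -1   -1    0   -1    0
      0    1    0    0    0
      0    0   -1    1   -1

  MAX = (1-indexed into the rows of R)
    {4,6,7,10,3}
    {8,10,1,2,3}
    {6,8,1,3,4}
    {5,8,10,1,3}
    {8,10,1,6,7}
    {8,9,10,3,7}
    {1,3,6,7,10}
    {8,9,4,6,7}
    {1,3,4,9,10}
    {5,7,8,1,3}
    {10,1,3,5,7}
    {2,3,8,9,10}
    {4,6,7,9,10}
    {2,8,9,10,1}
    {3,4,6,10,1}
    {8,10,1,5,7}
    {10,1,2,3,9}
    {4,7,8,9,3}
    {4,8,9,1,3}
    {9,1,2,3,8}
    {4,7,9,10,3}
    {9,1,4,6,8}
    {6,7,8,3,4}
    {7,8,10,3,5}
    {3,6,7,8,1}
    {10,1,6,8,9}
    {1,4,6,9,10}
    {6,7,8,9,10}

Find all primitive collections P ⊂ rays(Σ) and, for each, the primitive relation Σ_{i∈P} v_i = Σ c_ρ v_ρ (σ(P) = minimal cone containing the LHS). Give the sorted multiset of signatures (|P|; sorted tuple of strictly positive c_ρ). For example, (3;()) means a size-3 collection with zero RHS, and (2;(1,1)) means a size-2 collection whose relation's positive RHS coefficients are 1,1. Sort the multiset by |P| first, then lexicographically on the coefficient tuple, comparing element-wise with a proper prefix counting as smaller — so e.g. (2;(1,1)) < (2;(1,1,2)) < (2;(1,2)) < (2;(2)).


Minimal non-faces — 14 found among 10 rays, 28 max cones:

  {4,5}:  v_{4} + v_{5} = v_{3}  ⟹  sig = (2;(1))
  {2,6}:  v_{2} + v_{6} = v_{1} + v_{9}  ⟹  sig = (2;(1,1))
  {5,6}:  v_{5} + v_{6} = v_{1} + v_{7}  ⟹  sig = (2;(1,1))
  {2,7}:  v_{2} + v_{7} = v_{3} + v_{8} + v_{10}  ⟹  sig = (2;(1,1,1))
  {5,9}:  v_{5} + v_{9} = v_{3} + v_{8} + v_{10}  ⟹  sig = (2;(1,1,1))
  {2,4}:  v_{2} + v_{4} = v_{1} + v_{3} + 2·v_{9}  ⟹  sig = (2;(1,1,2))
  {2,5}:  v_{2} + v_{5} = v_{1} + 2·v_{3} + 2·v_{8} + 2·v_{10}  ⟹  sig = (2;(1,2,2,2))
  {1,7,9}:  v_{1} + v_{7} + v_{9} = 0  ⟹  sig = (3;())
  {3,6,9}:  v_{3} + v_{6} + v_{9} = v_{4}  ⟹  sig = (3;(1))
  {4,8,10}:  v_{4} + v_{8} + v_{10} = v_{9}  ⟹  sig = (3;(1))
  {1,4,7}:  v_{1} + v_{4} + v_{7} = v_{3} + v_{6}  ⟹  sig = (3;(1,1))
  {3,6,8,10}:  v_{3} + v_{6} + v_{8} + v_{10} = 0  ⟹  sig = (4;())
  {1,3,7,8,10}:  v_{1} + v_{3} + v_{7} + v_{8} + v_{10} = v_{5}  ⟹  sig = (5;(1))
  {1,3,8,9,10}:  v_{1} + v_{3} + v_{8} + v_{9} + v_{10} = v_{2}  ⟹  sig = (5;(1))

Hence PRS(X_Σ) =
[(2;(1)), (2;(1,1)), (2;(1,1)), (2;(1,1,1)), (2;(1,1,1)), (2;(1,1,2)), (2;(1,2,2,2)), (3;()), (3;(1)), (3;(1)), (3;(1,1)), (4;()), (5;(1)), (5;(1))]
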